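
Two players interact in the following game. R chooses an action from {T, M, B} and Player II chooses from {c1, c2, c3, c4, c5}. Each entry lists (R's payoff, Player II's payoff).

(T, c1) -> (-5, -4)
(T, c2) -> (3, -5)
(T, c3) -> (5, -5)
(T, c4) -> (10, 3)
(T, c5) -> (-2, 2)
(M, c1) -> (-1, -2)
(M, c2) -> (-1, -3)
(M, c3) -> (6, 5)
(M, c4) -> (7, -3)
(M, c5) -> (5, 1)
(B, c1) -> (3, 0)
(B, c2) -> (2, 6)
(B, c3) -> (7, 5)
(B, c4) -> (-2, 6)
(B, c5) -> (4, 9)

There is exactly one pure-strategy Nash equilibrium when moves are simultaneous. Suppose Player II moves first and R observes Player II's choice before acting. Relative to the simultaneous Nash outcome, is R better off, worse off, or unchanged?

R best-responds to each possible Player II move:
- c1: R compares -5, -1, 3 and picks B; Player II would get 0.
- c2: R compares 3, -1, 2 and picks T; Player II would get -5.
- c3: R compares 5, 6, 7 and picks B; Player II would get 5.
- c4: R compares 10, 7, -2 and picks T; Player II would get 3.
- c5: R compares -2, 5, 4 and picks M; Player II would get 1.
Maximizing over 0, -5, 5, 3, 1, Player II chooses c3. Subgame-perfect outcome: (B, c3) with payoffs (7, 5).
For the simultaneous game, intersect best replies.
R's best replies: c1→B; c2→T; c3→B; c4→T; c5→M.
Player II's best replies: T→c4; M→c3; B→c5.
Only (T, c4) has each player best-responding; Nash payoffs (10, 3).
R earns 7 sequentially versus 10 at the Nash outcome: worse off.

worse off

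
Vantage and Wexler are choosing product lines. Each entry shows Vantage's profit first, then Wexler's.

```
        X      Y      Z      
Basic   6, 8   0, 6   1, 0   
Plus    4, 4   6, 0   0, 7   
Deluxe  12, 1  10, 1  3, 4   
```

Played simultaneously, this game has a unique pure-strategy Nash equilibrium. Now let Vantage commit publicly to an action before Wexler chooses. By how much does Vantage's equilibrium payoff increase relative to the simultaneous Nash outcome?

3

Solve by backward induction (Vantage leads).
- Basic: Wexler compares 8, 6, 0 and picks X; Vantage would get 6.
- Plus: Wexler compares 4, 0, 7 and picks Z; Vantage would get 0.
- Deluxe: Wexler compares 1, 1, 4 and picks Z; Vantage would get 3.
Vantage's induced payoffs are 6, 0, 3, so Vantage commits to Basic. Subgame-perfect outcome: (Basic, X) with payoffs (6, 8).
For the simultaneous game, intersect best replies.
Vantage's best replies: X→Deluxe; Y→Deluxe; Z→Deluxe.
Wexler's best replies: Basic→X; Plus→Z; Deluxe→Z.
The unique mutual best reply is (Deluxe, Z), giving (3, 4).
Vantage's commitment gain: 6 − 3 = 3.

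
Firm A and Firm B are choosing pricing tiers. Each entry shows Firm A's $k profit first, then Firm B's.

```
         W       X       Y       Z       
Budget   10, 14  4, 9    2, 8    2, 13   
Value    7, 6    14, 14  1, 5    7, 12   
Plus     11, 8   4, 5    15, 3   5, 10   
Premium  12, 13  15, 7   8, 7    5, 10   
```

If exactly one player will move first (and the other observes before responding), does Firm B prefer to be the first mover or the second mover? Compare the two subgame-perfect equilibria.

If Firm A leads: Firm B's best replies are Budget→W, Value→X, Plus→Z, Premium→W; Firm A's induced payoffs 10, 14, 5, 12; outcome (Value, X), payoffs (14, 14).
If Firm B leads: Firm A's best replies are W→Premium, X→Premium, Y→Plus, Z→Value; Firm B's induced payoffs 13, 7, 3, 12; outcome (Premium, W), payoffs (12, 13).
Firm B gets 13 moving first and 14 moving second, so Firm B prefers to move second.

second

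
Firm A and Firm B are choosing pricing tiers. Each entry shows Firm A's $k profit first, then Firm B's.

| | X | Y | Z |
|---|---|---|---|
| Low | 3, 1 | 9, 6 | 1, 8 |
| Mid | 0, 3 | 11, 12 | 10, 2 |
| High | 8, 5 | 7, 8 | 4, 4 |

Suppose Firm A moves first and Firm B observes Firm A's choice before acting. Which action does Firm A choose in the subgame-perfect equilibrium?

Work backward from Firm B's decision.
- Low → Firm B plays Z (best of 1, 6, 8); Firm A gets 1.
- Mid → Firm B plays Y (best of 3, 12, 2); Firm A gets 11.
- High → Firm B plays Y (best of 5, 8, 4); Firm A gets 7.
Maximizing over 1, 11, 7, Firm A chooses Mid. Subgame-perfect outcome: (Mid, Y) with payoffs (11, 12).

Mid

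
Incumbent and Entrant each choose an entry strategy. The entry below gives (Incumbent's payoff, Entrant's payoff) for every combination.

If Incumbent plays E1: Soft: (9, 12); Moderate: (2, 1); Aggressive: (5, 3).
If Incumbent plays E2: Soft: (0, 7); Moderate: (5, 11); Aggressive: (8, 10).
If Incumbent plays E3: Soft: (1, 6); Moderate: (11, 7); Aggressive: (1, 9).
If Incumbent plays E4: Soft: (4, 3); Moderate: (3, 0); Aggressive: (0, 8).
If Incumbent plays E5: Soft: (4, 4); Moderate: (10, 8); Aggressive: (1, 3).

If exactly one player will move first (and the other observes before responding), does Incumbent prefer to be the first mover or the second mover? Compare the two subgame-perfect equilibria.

first

If Incumbent leads: Entrant's best replies are E1→Soft, E2→Moderate, E3→Aggressive, E4→Aggressive, E5→Moderate; Incumbent's induced payoffs 9, 5, 1, 0, 10; outcome (E5, Moderate), payoffs (10, 8).
If Entrant leads: Incumbent's best replies are Soft→E1, Moderate→E3, Aggressive→E2; Entrant's induced payoffs 12, 7, 10; outcome (E1, Soft), payoffs (9, 12).
Incumbent gets 10 moving first and 9 moving second, so Incumbent prefers to move first.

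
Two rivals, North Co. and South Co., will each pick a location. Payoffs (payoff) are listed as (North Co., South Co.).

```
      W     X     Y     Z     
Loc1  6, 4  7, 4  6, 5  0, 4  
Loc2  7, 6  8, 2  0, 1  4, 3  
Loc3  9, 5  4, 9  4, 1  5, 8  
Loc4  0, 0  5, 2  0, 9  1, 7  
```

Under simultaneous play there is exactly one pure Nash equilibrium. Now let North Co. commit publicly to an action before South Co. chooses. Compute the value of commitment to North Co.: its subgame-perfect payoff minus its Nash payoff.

Solve by backward induction (North Co. leads).
- Loc1: South Co. compares 4, 4, 5, 4 and picks Y; North Co. would get 6.
- Loc2: South Co. compares 6, 2, 1, 3 and picks W; North Co. would get 7.
- Loc3: South Co. compares 5, 9, 1, 8 and picks X; North Co. would get 4.
- Loc4: South Co. compares 0, 2, 9, 7 and picks Y; North Co. would get 0.
North Co.'s induced payoffs are 6, 7, 4, 0, so North Co. commits to Loc2. Subgame-perfect outcome: (Loc2, W) with payoffs (7, 6).
For the simultaneous game, intersect best replies.
North Co.'s best replies: W→Loc3; X→Loc2; Y→Loc1; Z→Loc3.
South Co.'s best replies: Loc1→Y; Loc2→W; Loc3→X; Loc4→Y.
Only (Loc1, Y) has each player best-responding; Nash payoffs (6, 5).
North Co.'s commitment gain: 7 − 6 = 1.

1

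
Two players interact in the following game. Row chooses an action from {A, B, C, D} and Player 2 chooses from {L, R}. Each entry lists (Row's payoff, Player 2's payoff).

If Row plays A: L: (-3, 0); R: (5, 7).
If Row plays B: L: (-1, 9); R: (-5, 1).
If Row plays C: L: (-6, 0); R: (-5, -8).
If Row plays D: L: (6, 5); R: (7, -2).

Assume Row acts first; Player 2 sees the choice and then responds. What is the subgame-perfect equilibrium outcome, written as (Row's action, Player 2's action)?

Work backward from Player 2's decision.
- A → Player 2 plays R (best of 0, 7); Row gets 5.
- B → Player 2 plays L (best of 9, 1); Row gets -1.
- C → Player 2 plays L (best of 0, -8); Row gets -6.
- D → Player 2 plays L (best of 5, -2); Row gets 6.
Among 5, -1, -6, 6, the best is 6 at D. Subgame-perfect outcome: (D, L) with payoffs (6, 5).

(D, L)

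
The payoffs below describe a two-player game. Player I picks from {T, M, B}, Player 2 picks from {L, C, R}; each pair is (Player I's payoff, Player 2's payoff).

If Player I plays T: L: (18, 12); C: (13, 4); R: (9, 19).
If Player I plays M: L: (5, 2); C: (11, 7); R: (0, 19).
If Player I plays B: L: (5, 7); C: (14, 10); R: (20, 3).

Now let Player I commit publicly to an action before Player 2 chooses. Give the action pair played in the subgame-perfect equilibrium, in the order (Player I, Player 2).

(B, C)

Solve by backward induction (Player I leads).
- T → Player 2 plays R (best of 12, 4, 19); Player I gets 9.
- M → Player 2 plays R (best of 2, 7, 19); Player I gets 0.
- B → Player 2 plays C (best of 7, 10, 3); Player I gets 14.
Maximizing over 9, 0, 14, Player I chooses B. Subgame-perfect outcome: (B, C) with payoffs (14, 10).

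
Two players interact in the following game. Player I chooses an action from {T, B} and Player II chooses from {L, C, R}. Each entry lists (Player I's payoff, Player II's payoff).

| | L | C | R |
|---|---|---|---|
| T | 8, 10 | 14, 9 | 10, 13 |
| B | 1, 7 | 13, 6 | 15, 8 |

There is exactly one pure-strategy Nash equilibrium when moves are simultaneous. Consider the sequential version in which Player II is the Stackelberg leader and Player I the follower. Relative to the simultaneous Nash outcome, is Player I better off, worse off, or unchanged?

Solve by backward induction (Player II leads).
- L: Player I compares 8, 1 and picks T; Player II would get 10.
- C: Player I compares 14, 13 and picks T; Player II would get 9.
- R: Player I compares 10, 15 and picks B; Player II would get 8.
Maximizing over 10, 9, 8, Player II chooses L. Subgame-perfect outcome: (T, L) with payoffs (8, 10).
Under simultaneous play:
Player I's best replies: L→T; C→T; R→B.
Player II's best replies: T→R; B→R.
Only (B, R) has each player best-responding; Nash payoffs (15, 8).
Player I earns 8 sequentially versus 15 at the Nash outcome: worse off.

worse off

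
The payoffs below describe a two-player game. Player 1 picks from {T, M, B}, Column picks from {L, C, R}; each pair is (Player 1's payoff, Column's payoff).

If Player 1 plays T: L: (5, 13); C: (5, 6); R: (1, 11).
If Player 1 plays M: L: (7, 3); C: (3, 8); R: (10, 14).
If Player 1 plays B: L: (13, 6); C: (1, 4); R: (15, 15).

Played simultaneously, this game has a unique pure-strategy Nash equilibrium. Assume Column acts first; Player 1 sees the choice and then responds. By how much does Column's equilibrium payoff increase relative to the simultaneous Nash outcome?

Backward induction with Column moving first.
- L: BR = B, leader payoff 6.
- C: BR = T, leader payoff 6.
- R: BR = B, leader payoff 15.
Among 6, 6, 15, the best is 15 at R. Subgame-perfect outcome: (B, R) with payoffs (15, 15).
For the simultaneous game, intersect best replies.
Player 1's best replies: L→B; C→T; R→B.
Column's best replies: T→L; M→R; B→R.
The unique mutual best reply is (B, R), giving (15, 15).
Column's commitment gain: 15 − 15 = 0.

0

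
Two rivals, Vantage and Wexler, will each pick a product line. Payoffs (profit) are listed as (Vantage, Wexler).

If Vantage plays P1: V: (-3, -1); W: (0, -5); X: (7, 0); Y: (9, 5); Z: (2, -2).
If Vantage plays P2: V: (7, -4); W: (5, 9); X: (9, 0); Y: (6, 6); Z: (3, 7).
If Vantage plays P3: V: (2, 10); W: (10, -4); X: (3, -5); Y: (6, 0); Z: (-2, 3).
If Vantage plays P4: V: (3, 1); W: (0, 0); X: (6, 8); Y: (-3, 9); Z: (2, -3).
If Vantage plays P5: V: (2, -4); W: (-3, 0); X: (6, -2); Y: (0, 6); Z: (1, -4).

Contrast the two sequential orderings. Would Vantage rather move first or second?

first

If Vantage leads: Wexler's best replies are P1→Y, P2→W, P3→V, P4→Y, P5→Y; Vantage's induced payoffs 9, 5, 2, -3, 0; outcome (P1, Y), payoffs (9, 5).
If Wexler leads: Vantage's best replies are V→P2, W→P3, X→P2, Y→P1, Z→P2; Wexler's induced payoffs -4, -4, 0, 5, 7; outcome (P2, Z), payoffs (3, 7).
Vantage gets 9 moving first and 3 moving second, so Vantage prefers to move first.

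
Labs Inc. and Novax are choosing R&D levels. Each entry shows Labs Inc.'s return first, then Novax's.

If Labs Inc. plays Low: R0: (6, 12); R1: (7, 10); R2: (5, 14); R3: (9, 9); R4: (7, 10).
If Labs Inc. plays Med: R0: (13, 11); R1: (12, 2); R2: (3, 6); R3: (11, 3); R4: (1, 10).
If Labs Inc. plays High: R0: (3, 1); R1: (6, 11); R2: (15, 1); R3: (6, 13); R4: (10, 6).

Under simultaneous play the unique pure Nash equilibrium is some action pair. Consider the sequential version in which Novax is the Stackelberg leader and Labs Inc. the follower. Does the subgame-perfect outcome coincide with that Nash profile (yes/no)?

yes

Work backward from Labs Inc.'s decision.
- R0 → Labs Inc. plays Med (best of 6, 13, 3); Novax gets 11.
- R1 → Labs Inc. plays Med (best of 7, 12, 6); Novax gets 2.
- R2 → Labs Inc. plays High (best of 5, 3, 15); Novax gets 1.
- R3 → Labs Inc. plays Med (best of 9, 11, 6); Novax gets 3.
- R4 → Labs Inc. plays High (best of 7, 1, 10); Novax gets 6.
Among 11, 2, 1, 3, 6, the best is 11 at R0. Subgame-perfect outcome: (Med, R0) with payoffs (13, 11).
Under simultaneous play:
Labs Inc.'s best replies: R0→Med; R1→Med; R2→High; R3→Med; R4→High.
Novax's best replies: Low→R2; Med→R0; High→R3.
Only (Med, R0) has each player best-responding; Nash payoffs (13, 11).
Sequential outcome (Med, R0) coincides with the Nash profile (Med, R0).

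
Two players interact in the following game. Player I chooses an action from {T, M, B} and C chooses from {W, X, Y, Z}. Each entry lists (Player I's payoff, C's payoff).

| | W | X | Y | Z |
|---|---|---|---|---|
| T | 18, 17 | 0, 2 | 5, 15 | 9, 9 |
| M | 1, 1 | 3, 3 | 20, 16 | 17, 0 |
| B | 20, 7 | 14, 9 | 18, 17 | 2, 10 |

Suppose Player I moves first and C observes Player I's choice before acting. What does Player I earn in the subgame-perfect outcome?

20

Backward induction with Player I moving first.
- T: C compares 17, 2, 15, 9 and picks W; Player I would get 18.
- M: C compares 1, 3, 16, 0 and picks Y; Player I would get 20.
- B: C compares 7, 9, 17, 10 and picks Y; Player I would get 18.
Maximizing over 18, 20, 18, Player I chooses M. Subgame-perfect outcome: (M, Y) with payoffs (20, 16).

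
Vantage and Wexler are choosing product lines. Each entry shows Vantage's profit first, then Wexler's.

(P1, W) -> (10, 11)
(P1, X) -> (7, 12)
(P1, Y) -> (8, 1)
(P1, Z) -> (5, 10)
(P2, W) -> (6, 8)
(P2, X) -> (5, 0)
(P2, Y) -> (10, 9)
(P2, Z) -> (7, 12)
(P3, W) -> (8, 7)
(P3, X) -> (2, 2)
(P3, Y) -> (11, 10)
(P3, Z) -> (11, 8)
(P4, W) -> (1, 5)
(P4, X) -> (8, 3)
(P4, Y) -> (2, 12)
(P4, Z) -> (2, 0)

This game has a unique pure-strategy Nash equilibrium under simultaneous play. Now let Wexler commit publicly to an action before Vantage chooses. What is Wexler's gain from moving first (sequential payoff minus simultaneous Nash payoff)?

Vantage best-responds to each possible Wexler move:
- W → Vantage plays P1 (best of 10, 6, 8, 1); Wexler gets 11.
- X → Vantage plays P4 (best of 7, 5, 2, 8); Wexler gets 3.
- Y → Vantage plays P3 (best of 8, 10, 11, 2); Wexler gets 10.
- Z → Vantage plays P3 (best of 5, 7, 11, 2); Wexler gets 8.
Maximizing over 11, 3, 10, 8, Wexler chooses W. Subgame-perfect outcome: (P1, W) with payoffs (10, 11).
For the simultaneous game, intersect best replies.
Vantage's best replies: W→P1; X→P4; Y→P3; Z→P3.
Wexler's best replies: P1→X; P2→Z; P3→Y; P4→Y.
Only (P3, Y) has each player best-responding; Nash payoffs (11, 10).
Wexler's commitment gain: 11 − 10 = 1.

1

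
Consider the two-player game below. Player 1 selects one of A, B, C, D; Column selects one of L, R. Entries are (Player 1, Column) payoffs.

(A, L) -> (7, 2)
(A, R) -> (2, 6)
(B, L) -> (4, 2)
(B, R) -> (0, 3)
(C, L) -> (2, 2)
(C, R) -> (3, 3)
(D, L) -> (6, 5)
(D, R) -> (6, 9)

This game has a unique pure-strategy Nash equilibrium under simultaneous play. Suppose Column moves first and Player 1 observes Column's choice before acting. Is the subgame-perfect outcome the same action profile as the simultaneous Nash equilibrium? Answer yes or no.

Player 1 best-responds to each possible Column move:
- L: BR = A, leader payoff 2.
- R: BR = D, leader payoff 9.
Maximizing over 2, 9, Column chooses R. Subgame-perfect outcome: (D, R) with payoffs (6, 9).
Now find the simultaneous Nash equilibrium.
Player 1's best replies: L→A; R→D.
Column's best replies: A→R; B→R; C→R; D→R.
Only (D, R) has each player best-responding; Nash payoffs (6, 9).
Sequential outcome (D, R) coincides with the Nash profile (D, R).

yes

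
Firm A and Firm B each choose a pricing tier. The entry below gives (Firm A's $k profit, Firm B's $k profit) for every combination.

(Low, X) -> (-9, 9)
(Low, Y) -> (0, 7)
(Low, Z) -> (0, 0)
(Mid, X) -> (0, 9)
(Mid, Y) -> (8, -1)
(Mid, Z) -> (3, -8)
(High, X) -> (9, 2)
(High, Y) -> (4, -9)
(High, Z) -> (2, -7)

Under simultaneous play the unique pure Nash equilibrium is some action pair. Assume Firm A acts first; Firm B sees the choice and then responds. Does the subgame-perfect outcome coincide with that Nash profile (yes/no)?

yes

Backward induction with Firm A moving first.
- Low → Firm B plays X (best of 9, 7, 0); Firm A gets -9.
- Mid → Firm B plays X (best of 9, -1, -8); Firm A gets 0.
- High → Firm B plays X (best of 2, -9, -7); Firm A gets 9.
Maximizing over -9, 0, 9, Firm A chooses High. Subgame-perfect outcome: (High, X) with payoffs (9, 2).
Under simultaneous play:
Firm A's best replies: X→High; Y→Mid; Z→Mid.
Firm B's best replies: Low→X; Mid→X; High→X.
Only (High, X) has each player best-responding; Nash payoffs (9, 2).
Sequential outcome (High, X) coincides with the Nash profile (High, X).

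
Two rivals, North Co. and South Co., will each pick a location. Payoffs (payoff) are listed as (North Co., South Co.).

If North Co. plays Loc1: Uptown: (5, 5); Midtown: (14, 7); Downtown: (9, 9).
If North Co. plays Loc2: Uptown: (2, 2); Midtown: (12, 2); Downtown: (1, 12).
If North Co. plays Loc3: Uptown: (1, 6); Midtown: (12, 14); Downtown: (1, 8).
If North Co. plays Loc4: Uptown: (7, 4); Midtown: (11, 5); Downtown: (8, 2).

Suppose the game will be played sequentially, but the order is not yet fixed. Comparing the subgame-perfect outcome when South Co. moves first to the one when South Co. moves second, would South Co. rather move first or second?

If North Co. leads: South Co.'s best replies are Loc1→Downtown, Loc2→Downtown, Loc3→Midtown, Loc4→Midtown; North Co.'s induced payoffs 9, 1, 12, 11; outcome (Loc3, Midtown), payoffs (12, 14).
If South Co. leads: North Co.'s best replies are Uptown→Loc4, Midtown→Loc1, Downtown→Loc1; South Co.'s induced payoffs 4, 7, 9; outcome (Loc1, Downtown), payoffs (9, 9).
South Co. gets 9 moving first and 14 moving second, so South Co. prefers to move second.

second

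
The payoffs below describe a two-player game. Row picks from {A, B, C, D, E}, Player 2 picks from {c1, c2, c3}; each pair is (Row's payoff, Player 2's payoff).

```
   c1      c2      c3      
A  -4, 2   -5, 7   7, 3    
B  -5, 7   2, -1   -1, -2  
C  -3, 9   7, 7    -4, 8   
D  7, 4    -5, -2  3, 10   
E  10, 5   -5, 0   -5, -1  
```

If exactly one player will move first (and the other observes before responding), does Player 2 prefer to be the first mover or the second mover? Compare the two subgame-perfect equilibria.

If Row leads: Player 2's best replies are A→c2, B→c1, C→c1, D→c3, E→c1; Row's induced payoffs -5, -5, -3, 3, 10; outcome (E, c1), payoffs (10, 5).
If Player 2 leads: Row's best replies are c1→E, c2→C, c3→A; Player 2's induced payoffs 5, 7, 3; outcome (C, c2), payoffs (7, 7).
Player 2 gets 7 moving first and 5 moving second, so Player 2 prefers to move first.

first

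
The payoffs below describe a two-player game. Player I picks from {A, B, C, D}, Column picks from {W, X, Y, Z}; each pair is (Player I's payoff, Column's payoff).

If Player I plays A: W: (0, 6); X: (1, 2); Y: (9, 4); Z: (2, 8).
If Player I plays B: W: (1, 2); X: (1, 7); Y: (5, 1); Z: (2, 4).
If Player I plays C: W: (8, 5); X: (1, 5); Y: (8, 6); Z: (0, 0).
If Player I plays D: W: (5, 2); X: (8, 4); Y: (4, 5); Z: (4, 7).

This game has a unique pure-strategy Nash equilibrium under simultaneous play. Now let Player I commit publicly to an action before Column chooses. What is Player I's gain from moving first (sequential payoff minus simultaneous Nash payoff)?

Backward induction with Player I moving first.
- A: Column compares 6, 2, 4, 8 and picks Z; Player I would get 2.
- B: Column compares 2, 7, 1, 4 and picks X; Player I would get 1.
- C: Column compares 5, 5, 6, 0 and picks Y; Player I would get 8.
- D: Column compares 2, 4, 5, 7 and picks Z; Player I would get 4.
Among 2, 1, 8, 4, the best is 8 at C. Subgame-perfect outcome: (C, Y) with payoffs (8, 6).
Now find the simultaneous Nash equilibrium.
Player I's best replies: W→C; X→D; Y→A; Z→D.
Column's best replies: A→Z; B→X; C→Y; D→Z.
Only (D, Z) has each player best-responding; Nash payoffs (4, 7).
Player I's commitment gain: 8 − 4 = 4.

4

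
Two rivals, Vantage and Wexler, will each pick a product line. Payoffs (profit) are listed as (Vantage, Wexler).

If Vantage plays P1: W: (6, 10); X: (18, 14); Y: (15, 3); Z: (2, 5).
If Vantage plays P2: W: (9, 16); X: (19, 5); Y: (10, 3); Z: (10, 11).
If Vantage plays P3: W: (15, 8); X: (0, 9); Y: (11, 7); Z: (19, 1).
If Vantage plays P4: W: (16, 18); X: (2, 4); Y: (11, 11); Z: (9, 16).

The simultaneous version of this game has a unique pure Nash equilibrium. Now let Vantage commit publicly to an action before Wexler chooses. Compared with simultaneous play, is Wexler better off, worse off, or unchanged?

Work backward from Wexler's decision.
- P1: Wexler compares 10, 14, 3, 5 and picks X; Vantage would get 18.
- P2: Wexler compares 16, 5, 3, 11 and picks W; Vantage would get 9.
- P3: Wexler compares 8, 9, 7, 1 and picks X; Vantage would get 0.
- P4: Wexler compares 18, 4, 11, 16 and picks W; Vantage would get 16.
Among 18, 9, 0, 16, the best is 18 at P1. Subgame-perfect outcome: (P1, X) with payoffs (18, 14).
Now find the simultaneous Nash equilibrium.
Vantage's best replies: W→P4; X→P2; Y→P1; Z→P3.
Wexler's best replies: P1→X; P2→W; P3→X; P4→W.
The unique mutual best reply is (P4, W), giving (16, 18).
Wexler earns 14 sequentially versus 18 at the Nash outcome: worse off.

worse off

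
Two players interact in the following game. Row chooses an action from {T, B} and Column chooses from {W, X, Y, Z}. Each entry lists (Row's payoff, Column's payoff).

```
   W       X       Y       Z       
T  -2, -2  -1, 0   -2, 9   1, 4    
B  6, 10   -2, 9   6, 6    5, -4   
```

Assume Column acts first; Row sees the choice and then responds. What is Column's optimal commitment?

Backward induction with Column moving first.
- W: BR = B, leader payoff 10.
- X: BR = T, leader payoff 0.
- Y: BR = B, leader payoff 6.
- Z: BR = B, leader payoff -4.
Column's induced payoffs are 10, 0, 6, -4, so Column commits to W. Subgame-perfect outcome: (B, W) with payoffs (6, 10).

W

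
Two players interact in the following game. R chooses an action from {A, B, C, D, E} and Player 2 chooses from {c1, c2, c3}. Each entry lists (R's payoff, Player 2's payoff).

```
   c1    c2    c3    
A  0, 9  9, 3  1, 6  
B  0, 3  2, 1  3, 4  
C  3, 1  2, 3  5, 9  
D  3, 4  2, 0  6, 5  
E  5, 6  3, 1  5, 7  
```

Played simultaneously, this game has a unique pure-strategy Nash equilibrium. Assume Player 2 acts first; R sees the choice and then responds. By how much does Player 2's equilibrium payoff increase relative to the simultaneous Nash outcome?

R best-responds to each possible Player 2 move:
- c1: BR = E, leader payoff 6.
- c2: BR = A, leader payoff 3.
- c3: BR = D, leader payoff 5.
Among 6, 3, 5, the best is 6 at c1. Subgame-perfect outcome: (E, c1) with payoffs (5, 6).
Under simultaneous play:
R's best replies: c1→E; c2→A; c3→D.
Player 2's best replies: A→c1; B→c3; C→c3; D→c3; E→c3.
The unique mutual best reply is (D, c3), giving (6, 5).
Player 2's commitment gain: 6 − 5 = 1.

1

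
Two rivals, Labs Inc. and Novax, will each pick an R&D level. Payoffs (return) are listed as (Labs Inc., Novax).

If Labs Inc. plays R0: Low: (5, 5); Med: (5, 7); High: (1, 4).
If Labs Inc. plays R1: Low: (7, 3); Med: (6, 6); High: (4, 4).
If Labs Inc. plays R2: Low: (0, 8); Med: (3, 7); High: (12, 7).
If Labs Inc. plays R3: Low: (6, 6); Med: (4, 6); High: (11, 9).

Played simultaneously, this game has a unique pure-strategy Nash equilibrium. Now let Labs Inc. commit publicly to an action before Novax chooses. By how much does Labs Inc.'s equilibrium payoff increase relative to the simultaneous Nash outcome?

5

Novax best-responds to each possible Labs Inc. move:
- R0: BR = Med, leader payoff 5.
- R1: BR = Med, leader payoff 6.
- R2: BR = Low, leader payoff 0.
- R3: BR = High, leader payoff 11.
Among 5, 6, 0, 11, the best is 11 at R3. Subgame-perfect outcome: (R3, High) with payoffs (11, 9).
Now find the simultaneous Nash equilibrium.
Labs Inc.'s best replies: Low→R1; Med→R1; High→R2.
Novax's best replies: R0→Med; R1→Med; R2→Low; R3→High.
The unique mutual best reply is (R1, Med), giving (6, 6).
Labs Inc.'s commitment gain: 11 − 6 = 5.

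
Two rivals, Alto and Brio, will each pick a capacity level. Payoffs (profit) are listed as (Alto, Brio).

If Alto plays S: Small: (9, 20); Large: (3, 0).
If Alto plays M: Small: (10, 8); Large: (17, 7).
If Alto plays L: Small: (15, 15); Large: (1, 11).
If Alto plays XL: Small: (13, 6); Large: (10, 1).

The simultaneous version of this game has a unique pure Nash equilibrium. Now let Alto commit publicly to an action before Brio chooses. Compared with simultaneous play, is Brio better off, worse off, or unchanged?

unchanged

Solve by backward induction (Alto leads).
- S: BR = Small, leader payoff 9.
- M: BR = Small, leader payoff 10.
- L: BR = Small, leader payoff 15.
- XL: BR = Small, leader payoff 13.
Among 9, 10, 15, 13, the best is 15 at L. Subgame-perfect outcome: (L, Small) with payoffs (15, 15).
Under simultaneous play:
Alto's best replies: Small→L; Large→M.
Brio's best replies: S→Small; M→Small; L→Small; XL→Small.
Only (L, Small) has each player best-responding; Nash payoffs (15, 15).
Brio earns 15 sequentially versus 15 at the Nash outcome: unchanged.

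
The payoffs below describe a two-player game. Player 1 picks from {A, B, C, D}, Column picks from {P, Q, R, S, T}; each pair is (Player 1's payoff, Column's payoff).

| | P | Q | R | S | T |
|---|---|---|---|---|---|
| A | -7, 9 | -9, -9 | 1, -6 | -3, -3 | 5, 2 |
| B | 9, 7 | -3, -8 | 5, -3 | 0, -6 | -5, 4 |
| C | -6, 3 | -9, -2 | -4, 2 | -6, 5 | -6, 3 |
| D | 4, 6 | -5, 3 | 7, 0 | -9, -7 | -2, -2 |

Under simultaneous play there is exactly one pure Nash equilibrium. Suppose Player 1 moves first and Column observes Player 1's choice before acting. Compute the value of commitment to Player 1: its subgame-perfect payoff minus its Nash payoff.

0

Solve by backward induction (Player 1 leads).
- A → Column plays P (best of 9, -9, -6, -3, 2); Player 1 gets -7.
- B → Column plays P (best of 7, -8, -3, -6, 4); Player 1 gets 9.
- C → Column plays S (best of 3, -2, 2, 5, 3); Player 1 gets -6.
- D → Column plays P (best of 6, 3, 0, -7, -2); Player 1 gets 4.
Player 1's induced payoffs are -7, 9, -6, 4, so Player 1 commits to B. Subgame-perfect outcome: (B, P) with payoffs (9, 7).
Under simultaneous play:
Player 1's best replies: P→B; Q→B; R→D; S→B; T→A.
Column's best replies: A→P; B→P; C→S; D→P.
Only (B, P) has each player best-responding; Nash payoffs (9, 7).
Player 1's commitment gain: 9 − 9 = 0.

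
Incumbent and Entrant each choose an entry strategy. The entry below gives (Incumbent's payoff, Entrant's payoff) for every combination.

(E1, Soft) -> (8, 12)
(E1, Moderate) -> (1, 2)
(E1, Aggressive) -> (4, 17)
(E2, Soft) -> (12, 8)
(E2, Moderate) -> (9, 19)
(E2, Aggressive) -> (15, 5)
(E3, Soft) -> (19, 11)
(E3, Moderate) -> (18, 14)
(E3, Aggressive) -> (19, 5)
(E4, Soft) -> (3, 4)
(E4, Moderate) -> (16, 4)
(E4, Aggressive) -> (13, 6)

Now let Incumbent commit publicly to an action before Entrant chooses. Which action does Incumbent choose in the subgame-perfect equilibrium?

E3

Entrant best-responds to each possible Incumbent move:
- E1 → Entrant plays Aggressive (best of 12, 2, 17); Incumbent gets 4.
- E2 → Entrant plays Moderate (best of 8, 19, 5); Incumbent gets 9.
- E3 → Entrant plays Moderate (best of 11, 14, 5); Incumbent gets 18.
- E4 → Entrant plays Aggressive (best of 4, 4, 6); Incumbent gets 13.
Maximizing over 4, 9, 18, 13, Incumbent chooses E3. Subgame-perfect outcome: (E3, Moderate) with payoffs (18, 14).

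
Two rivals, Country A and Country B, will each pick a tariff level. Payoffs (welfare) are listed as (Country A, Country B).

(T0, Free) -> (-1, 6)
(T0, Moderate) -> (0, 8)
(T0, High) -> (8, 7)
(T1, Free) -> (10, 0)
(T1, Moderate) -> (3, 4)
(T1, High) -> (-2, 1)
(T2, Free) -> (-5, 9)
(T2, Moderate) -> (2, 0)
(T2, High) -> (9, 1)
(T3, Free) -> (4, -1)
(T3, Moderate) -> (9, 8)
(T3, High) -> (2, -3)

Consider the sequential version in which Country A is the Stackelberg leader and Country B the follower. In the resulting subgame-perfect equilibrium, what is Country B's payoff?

8

Backward induction with Country A moving first.
- T0: Country B compares 6, 8, 7 and picks Moderate; Country A would get 0.
- T1: Country B compares 0, 4, 1 and picks Moderate; Country A would get 3.
- T2: Country B compares 9, 0, 1 and picks Free; Country A would get -5.
- T3: Country B compares -1, 8, -3 and picks Moderate; Country A would get 9.
Country A's induced payoffs are 0, 3, -5, 9, so Country A commits to T3. Subgame-perfect outcome: (T3, Moderate) with payoffs (9, 8).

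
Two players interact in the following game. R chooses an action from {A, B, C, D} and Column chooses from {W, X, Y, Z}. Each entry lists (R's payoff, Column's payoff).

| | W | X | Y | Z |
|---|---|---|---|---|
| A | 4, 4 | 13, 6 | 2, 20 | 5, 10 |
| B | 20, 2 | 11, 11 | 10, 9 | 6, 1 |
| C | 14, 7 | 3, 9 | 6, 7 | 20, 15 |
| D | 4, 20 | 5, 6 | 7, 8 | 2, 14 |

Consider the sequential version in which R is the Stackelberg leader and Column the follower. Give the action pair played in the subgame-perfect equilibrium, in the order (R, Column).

Column best-responds to each possible R move:
- A: BR = Y, leader payoff 2.
- B: BR = X, leader payoff 11.
- C: BR = Z, leader payoff 20.
- D: BR = W, leader payoff 4.
R's induced payoffs are 2, 11, 20, 4, so R commits to C. Subgame-perfect outcome: (C, Z) with payoffs (20, 15).

(C, Z)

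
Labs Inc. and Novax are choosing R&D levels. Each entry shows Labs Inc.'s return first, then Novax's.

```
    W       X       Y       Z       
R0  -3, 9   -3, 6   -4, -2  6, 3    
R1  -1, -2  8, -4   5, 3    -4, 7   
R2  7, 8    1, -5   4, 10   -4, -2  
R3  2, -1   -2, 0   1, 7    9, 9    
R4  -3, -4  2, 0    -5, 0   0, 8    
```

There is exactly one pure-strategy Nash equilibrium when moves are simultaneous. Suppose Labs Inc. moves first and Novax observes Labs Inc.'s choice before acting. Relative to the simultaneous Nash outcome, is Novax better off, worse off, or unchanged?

Work backward from Novax's decision.
- R0: Novax compares 9, 6, -2, 3 and picks W; Labs Inc. would get -3.
- R1: Novax compares -2, -4, 3, 7 and picks Z; Labs Inc. would get -4.
- R2: Novax compares 8, -5, 10, -2 and picks Y; Labs Inc. would get 4.
- R3: Novax compares -1, 0, 7, 9 and picks Z; Labs Inc. would get 9.
- R4: Novax compares -4, 0, 0, 8 and picks Z; Labs Inc. would get 0.
Among -3, -4, 4, 9, 0, the best is 9 at R3. Subgame-perfect outcome: (R3, Z) with payoffs (9, 9).
Now find the simultaneous Nash equilibrium.
Labs Inc.'s best replies: W→R2; X→R1; Y→R1; Z→R3.
Novax's best replies: R0→W; R1→Z; R2→Y; R3→Z; R4→Z.
Only (R3, Z) has each player best-responding; Nash payoffs (9, 9).
Novax earns 9 sequentially versus 9 at the Nash outcome: unchanged.

unchanged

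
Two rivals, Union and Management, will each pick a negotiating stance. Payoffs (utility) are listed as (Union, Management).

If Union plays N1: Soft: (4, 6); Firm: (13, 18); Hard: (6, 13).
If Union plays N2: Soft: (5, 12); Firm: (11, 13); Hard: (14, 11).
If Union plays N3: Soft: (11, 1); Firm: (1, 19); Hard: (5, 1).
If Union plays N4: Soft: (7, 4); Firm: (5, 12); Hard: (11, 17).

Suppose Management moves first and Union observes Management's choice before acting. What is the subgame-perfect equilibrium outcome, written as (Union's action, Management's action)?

(N1, Firm)

Backward induction with Management moving first.
- Soft → Union plays N3 (best of 4, 5, 11, 7); Management gets 1.
- Firm → Union plays N1 (best of 13, 11, 1, 5); Management gets 18.
- Hard → Union plays N2 (best of 6, 14, 5, 11); Management gets 11.
Maximizing over 1, 18, 11, Management chooses Firm. Subgame-perfect outcome: (N1, Firm) with payoffs (13, 18).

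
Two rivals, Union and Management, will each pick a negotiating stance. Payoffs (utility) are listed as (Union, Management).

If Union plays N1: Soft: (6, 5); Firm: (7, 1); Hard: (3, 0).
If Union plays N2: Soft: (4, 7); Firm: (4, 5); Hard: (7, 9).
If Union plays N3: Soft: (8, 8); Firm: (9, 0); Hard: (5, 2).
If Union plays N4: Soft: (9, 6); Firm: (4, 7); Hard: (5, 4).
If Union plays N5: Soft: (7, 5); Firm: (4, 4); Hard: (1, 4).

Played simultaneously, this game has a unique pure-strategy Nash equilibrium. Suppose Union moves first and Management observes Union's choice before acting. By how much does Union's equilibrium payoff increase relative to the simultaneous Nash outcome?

Backward induction with Union moving first.
- N1: BR = Soft, leader payoff 6.
- N2: BR = Hard, leader payoff 7.
- N3: BR = Soft, leader payoff 8.
- N4: BR = Firm, leader payoff 4.
- N5: BR = Soft, leader payoff 7.
Among 6, 7, 8, 4, 7, the best is 8 at N3. Subgame-perfect outcome: (N3, Soft) with payoffs (8, 8).
Now find the simultaneous Nash equilibrium.
Union's best replies: Soft→N4; Firm→N3; Hard→N2.
Management's best replies: N1→Soft; N2→Hard; N3→Soft; N4→Firm; N5→Soft.
Only (N2, Hard) has each player best-responding; Nash payoffs (7, 9).
Union's commitment gain: 8 − 7 = 1.

1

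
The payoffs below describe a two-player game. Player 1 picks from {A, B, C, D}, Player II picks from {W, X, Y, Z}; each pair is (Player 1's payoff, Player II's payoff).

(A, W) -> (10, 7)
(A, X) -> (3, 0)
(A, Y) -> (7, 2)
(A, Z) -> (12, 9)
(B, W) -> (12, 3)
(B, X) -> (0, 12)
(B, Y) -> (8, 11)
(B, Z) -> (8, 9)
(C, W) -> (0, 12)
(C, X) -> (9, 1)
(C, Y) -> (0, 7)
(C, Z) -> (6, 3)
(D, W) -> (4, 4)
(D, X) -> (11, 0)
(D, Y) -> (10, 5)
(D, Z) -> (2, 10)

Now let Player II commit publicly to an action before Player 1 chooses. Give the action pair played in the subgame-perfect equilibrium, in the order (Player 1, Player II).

(A, Z)

Player 1 best-responds to each possible Player II move:
- W: BR = B, leader payoff 3.
- X: BR = D, leader payoff 0.
- Y: BR = D, leader payoff 5.
- Z: BR = A, leader payoff 9.
Maximizing over 3, 0, 5, 9, Player II chooses Z. Subgame-perfect outcome: (A, Z) with payoffs (12, 9).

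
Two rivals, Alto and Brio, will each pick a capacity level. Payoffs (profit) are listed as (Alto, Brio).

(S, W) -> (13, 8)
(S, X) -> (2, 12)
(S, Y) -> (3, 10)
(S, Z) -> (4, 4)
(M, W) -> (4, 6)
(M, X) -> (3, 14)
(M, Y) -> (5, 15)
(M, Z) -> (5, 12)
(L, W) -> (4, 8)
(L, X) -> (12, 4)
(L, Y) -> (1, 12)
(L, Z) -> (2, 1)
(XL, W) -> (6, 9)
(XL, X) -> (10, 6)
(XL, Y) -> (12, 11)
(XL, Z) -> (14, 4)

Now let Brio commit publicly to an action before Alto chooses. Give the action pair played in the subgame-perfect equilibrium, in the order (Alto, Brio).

(XL, Y)

Solve by backward induction (Brio leads).
- W: Alto compares 13, 4, 4, 6 and picks S; Brio would get 8.
- X: Alto compares 2, 3, 12, 10 and picks L; Brio would get 4.
- Y: Alto compares 3, 5, 1, 12 and picks XL; Brio would get 11.
- Z: Alto compares 4, 5, 2, 14 and picks XL; Brio would get 4.
Brio's induced payoffs are 8, 4, 11, 4, so Brio commits to Y. Subgame-perfect outcome: (XL, Y) with payoffs (12, 11).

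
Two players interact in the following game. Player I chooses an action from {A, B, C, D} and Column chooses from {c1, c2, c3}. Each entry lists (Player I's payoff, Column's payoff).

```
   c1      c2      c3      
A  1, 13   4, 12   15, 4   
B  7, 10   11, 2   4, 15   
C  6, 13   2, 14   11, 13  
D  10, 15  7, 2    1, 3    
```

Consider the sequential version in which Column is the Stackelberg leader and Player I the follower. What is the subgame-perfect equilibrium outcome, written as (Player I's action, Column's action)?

Backward induction with Column moving first.
- c1: Player I compares 1, 7, 6, 10 and picks D; Column would get 15.
- c2: Player I compares 4, 11, 2, 7 and picks B; Column would get 2.
- c3: Player I compares 15, 4, 11, 1 and picks A; Column would get 4.
Maximizing over 15, 2, 4, Column chooses c1. Subgame-perfect outcome: (D, c1) with payoffs (10, 15).

(D, c1)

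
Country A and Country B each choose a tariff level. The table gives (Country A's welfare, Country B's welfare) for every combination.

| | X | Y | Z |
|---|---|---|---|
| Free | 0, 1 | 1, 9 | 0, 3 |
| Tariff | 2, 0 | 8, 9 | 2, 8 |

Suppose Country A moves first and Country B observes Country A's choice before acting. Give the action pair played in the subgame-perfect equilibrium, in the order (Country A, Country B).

(Tariff, Y)

Country B best-responds to each possible Country A move:
- Free → Country B plays Y (best of 1, 9, 3); Country A gets 1.
- Tariff → Country B plays Y (best of 0, 9, 8); Country A gets 8.
Country A's induced payoffs are 1, 8, so Country A commits to Tariff. Subgame-perfect outcome: (Tariff, Y) with payoffs (8, 9).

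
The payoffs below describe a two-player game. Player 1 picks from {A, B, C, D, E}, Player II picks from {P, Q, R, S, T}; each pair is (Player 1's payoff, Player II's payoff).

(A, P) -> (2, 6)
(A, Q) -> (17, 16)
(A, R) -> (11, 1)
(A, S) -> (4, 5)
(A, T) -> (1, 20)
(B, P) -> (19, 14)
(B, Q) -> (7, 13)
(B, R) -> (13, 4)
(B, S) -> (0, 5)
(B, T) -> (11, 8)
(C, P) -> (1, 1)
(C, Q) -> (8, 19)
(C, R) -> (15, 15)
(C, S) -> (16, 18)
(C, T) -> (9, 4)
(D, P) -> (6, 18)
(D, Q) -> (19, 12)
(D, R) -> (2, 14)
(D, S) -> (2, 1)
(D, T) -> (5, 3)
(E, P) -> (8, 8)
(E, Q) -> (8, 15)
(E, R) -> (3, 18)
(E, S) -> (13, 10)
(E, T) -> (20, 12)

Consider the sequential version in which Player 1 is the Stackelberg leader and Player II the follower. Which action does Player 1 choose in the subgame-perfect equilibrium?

Solve by backward induction (Player 1 leads).
- A: BR = T, leader payoff 1.
- B: BR = P, leader payoff 19.
- C: BR = Q, leader payoff 8.
- D: BR = P, leader payoff 6.
- E: BR = R, leader payoff 3.
Maximizing over 1, 19, 8, 6, 3, Player 1 chooses B. Subgame-perfect outcome: (B, P) with payoffs (19, 14).

B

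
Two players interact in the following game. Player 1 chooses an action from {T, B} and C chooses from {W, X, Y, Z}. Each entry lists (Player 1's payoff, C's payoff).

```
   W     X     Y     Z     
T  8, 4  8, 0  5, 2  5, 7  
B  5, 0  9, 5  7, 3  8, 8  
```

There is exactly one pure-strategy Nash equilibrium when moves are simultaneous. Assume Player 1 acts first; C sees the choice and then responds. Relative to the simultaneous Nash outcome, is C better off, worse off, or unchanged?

Solve by backward induction (Player 1 leads).
- T → C plays Z (best of 4, 0, 2, 7); Player 1 gets 5.
- B → C plays Z (best of 0, 5, 3, 8); Player 1 gets 8.
Maximizing over 5, 8, Player 1 chooses B. Subgame-perfect outcome: (B, Z) with payoffs (8, 8).
For the simultaneous game, intersect best replies.
Player 1's best replies: W→T; X→B; Y→B; Z→B.
C's best replies: T→Z; B→Z.
The unique mutual best reply is (B, Z), giving (8, 8).
C earns 8 sequentially versus 8 at the Nash outcome: unchanged.

unchanged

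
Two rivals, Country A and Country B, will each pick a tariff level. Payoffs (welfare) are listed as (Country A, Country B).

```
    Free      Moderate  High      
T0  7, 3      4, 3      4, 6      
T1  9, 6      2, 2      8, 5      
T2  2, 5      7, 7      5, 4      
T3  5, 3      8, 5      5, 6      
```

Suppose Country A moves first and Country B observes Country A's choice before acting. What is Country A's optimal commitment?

Work backward from Country B's decision.
- T0 → Country B plays High (best of 3, 3, 6); Country A gets 4.
- T1 → Country B plays Free (best of 6, 2, 5); Country A gets 9.
- T2 → Country B plays Moderate (best of 5, 7, 4); Country A gets 7.
- T3 → Country B plays High (best of 3, 5, 6); Country A gets 5.
Country A's induced payoffs are 4, 9, 7, 5, so Country A commits to T1. Subgame-perfect outcome: (T1, Free) with payoffs (9, 6).

T1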